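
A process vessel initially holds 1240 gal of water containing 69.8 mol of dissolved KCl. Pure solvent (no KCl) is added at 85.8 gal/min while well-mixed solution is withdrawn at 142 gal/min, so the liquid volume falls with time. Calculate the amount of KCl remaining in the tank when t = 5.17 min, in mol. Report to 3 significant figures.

35.6 mol

Total volume: dV/dt = Q_in − Q_out = -56.200 gal/min, so V(t) = 1240 − 56.200 t and V(5.17) = 949.45 gal.
No KCl enters, so dm/dt = −Q_out · (m/V).
Separate: dm/m = −Q_out dt/V(t) ⇒ ln(m/m₀) = −(Q_out/(Q_in−Q_out)) ln(V/V₀).
m = m₀ (V₀/V)^(Q_out/(Q_in−Q_out)) = 69.8 × (1240/949.45)^(-2.5267) = 35.553 mol.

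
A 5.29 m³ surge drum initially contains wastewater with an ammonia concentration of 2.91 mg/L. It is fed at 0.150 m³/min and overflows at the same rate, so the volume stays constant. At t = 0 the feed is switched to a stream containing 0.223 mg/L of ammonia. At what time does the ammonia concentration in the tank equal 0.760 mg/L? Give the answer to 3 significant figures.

Species balance: V dC/dt = Q(C_in − C) ⇒ τ = V/Q = 35.267 min.
C(t) = C_in + (C₀ − C_in) e^(−t/τ). Set C = 0.760 and solve for t:
e^(−t/τ) = (C − C_in)/(C₀ − C_in) = (0.760 − 0.223)/(2.91 − 0.223) = 0.19985
t = −τ ln(…) = 35.267 × 1.6102 = 56.786 min.

56.8 min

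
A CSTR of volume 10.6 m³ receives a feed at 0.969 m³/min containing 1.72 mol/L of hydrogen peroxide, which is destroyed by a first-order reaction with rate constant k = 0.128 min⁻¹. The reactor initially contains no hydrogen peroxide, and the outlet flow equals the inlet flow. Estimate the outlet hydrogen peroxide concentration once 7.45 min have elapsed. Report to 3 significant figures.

0.577 mol/L

Species balance: V dC/dt = Q C_in − Q C − k V C.
This is linear with rate a = Q/V + k = 0.21942 min⁻¹.
C_ss = Q C_in/(Q + kV) = 0.71661 mol/L; C(t) = C_ss + (C₀ − C_ss) e^(−a t).
C(7.45) = 0.71661 + (-0.71661)·e^(−0.21942·7.45) = 0.71661 + (-0.71661)·0.19502 = 0.57685 mol/L.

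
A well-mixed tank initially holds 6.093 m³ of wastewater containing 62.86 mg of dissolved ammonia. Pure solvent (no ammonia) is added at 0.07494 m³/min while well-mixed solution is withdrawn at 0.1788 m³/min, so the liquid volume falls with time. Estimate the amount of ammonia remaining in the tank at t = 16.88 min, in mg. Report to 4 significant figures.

Let m(t) be the amount of ammonia. Volume: V(t) = V₀ + (Q_in − Q_out) t = 6.093 − 0.103860 t; V(16.88) = 4.33984 m³.
No ammonia enters, so dm/dt = −Q_out · (m/V).
dm/m = −Q_out dt/(V₀ − 0.103860 t); integrating gives ln(m/m₀) = −(Q_out/(Q_in−Q_out)) ln(V/V₀).
m = m₀ (V₀/V)^(Q_out/(Q_in−Q_out)) = 62.86 × (6.093/4.33984)^(-1.72155) = 35.0503 mg.

35.05 mg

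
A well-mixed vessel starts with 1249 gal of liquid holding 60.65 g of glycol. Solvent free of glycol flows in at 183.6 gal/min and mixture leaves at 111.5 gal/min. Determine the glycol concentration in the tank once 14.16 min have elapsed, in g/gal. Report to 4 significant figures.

0.01061 g/gal

Total volume: dV/dt = Q_in − Q_out = 72.1000 gal/min, so V(t) = 1249 + 72.1000 t and V(14.16) = 2269.94 gal.
No glycol enters, so dm/dt = −Q_out · (m/V).
Separate: dm/m = −Q_out dt/V(t) ⇒ ln(m/m₀) = −(Q_out/(Q_in−Q_out)) ln(V/V₀).
m = m₀ (V₀/V)^(Q_out/(Q_in−Q_out)) = 60.65 × (1249/2269.94)^(1.54646) = 24.0768 g.
C = m/V = 24.0768/2269.94 = 0.0106068 g/gal.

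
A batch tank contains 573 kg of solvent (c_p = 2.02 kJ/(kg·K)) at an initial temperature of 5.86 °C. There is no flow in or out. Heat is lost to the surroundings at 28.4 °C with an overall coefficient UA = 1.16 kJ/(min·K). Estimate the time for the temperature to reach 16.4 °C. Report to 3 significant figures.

629 min

M c_p dT/dt = −UA(T − T_amb).
τ = M c_p/UA = 997.81 min; T_ss = T_amb = 28.400 °C.
T(t) = T_ss + (T₀ − T_ss)e^(−t/τ); set T = 16.4:
t = −τ ln[(T − T_ss)/(T₀ − T_ss)] = −997.81 · ln(0.53239) = 629.00 min.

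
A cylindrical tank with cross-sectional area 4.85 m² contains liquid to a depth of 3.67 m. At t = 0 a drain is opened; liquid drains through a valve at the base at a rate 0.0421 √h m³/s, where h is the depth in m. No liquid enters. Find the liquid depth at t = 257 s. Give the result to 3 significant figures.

A dh/dt = −Q_out = −0.0421 √h.
This is separable: 2 d(√h)/dt = −0.0421/A, so √h = √h₀ − (0.0421/(2A)) t.
√h = √3.67 − 0.0421·257/(2·4.85) = 1.9157 − 1.1154 = 0.80029.
h = 0.80029² = 0.64047 m.

0.640 m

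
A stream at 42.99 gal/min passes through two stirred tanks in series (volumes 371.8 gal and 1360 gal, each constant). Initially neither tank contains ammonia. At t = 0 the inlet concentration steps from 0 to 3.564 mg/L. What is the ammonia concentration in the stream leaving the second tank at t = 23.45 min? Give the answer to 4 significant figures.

Each tank obeys Vᵢ dCᵢ/dt = Q(Cᵢ₋₁ − Cᵢ), so τᵢ = Vᵢ/Q.
τ₁ = 371.8/42.99 = 8.64852 min; τ₂ = 1360/42.99 = 31.6353 min.
Solving the cascade with C₁(0)=C₂(0)=0 gives C₂(t) = C_in[1 − (τ₁ e^(−t/τ₁) − τ₂ e^(−t/τ₂))/(τ₁ − τ₂)].
At t = 23.45: e^(−t/τ₁) = 0.0664407, e^(−t/τ₂) = 0.476512.
C₂ = 3.564·[1 − (8.64852·0.0664407 − 31.6353·0.476512)/(-22.9867)] = 3.564·0.369202 = 1.31584 mg/L.

1.316 mg/L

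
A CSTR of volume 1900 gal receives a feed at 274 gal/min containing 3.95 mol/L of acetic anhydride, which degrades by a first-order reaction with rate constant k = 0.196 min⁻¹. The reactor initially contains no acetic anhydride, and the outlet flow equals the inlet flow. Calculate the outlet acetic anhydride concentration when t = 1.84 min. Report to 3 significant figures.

0.779 mol/L

V dC/dt = Q(C_in − C) − k V C.
dC/dt = (Q/V) C_in − (Q/V + k) C; effective rate a = Q/V + k = 0.14421 + 0.196 = 0.34021 min⁻¹.
C_ss = Q C_in/(Q + kV) = 1.6744 mol/L; C(t) = C_ss + (C₀ − C_ss) e^(−a t).
C(1.84) = 1.6744 + (-1.6744)·e^(−0.34021·1.84) = 1.6744 + (-1.6744)·0.53473 = 0.77902 mol/L.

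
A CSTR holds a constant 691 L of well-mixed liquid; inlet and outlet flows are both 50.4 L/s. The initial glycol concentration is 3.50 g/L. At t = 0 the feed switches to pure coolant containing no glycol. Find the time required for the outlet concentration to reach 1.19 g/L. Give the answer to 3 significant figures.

14.8 s

Species balance on the tank: V dC/dt = Q(C_in − C), so τ = V/Q = 13.710 s.
C(t) = C_in + (C₀ − C_in) e^(−t/τ). Set C = 1.19 and solve for t:
e^(−t/τ) = (C − C_in)/(C₀ − C_in) = (1.19 − 0)/(3.50 − 0) = 0.34000
t = −τ ln(…) = 13.710 × 1.0788 = 14.791 s.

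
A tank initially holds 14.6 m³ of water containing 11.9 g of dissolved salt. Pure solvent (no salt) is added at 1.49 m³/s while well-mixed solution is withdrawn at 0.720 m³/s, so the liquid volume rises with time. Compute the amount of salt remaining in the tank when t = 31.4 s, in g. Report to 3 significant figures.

Total volume: dV/dt = Q_in − Q_out = 0.77000 m³/s, so V(t) = 14.6 + 0.77000 t and V(31.4) = 38.778 m³.
No salt enters, so dm/dt = −Q_out · (m/V).
Separate: dm/m = −Q_out dt/V(t) ⇒ ln(m/m₀) = −(Q_out/(Q_in−Q_out)) ln(V/V₀).
m = m₀ (V₀/V)^(Q_out/(Q_in−Q_out)) = 11.9 × (14.6/38.778)^(0.93506) = 4.7738 g.

4.77 g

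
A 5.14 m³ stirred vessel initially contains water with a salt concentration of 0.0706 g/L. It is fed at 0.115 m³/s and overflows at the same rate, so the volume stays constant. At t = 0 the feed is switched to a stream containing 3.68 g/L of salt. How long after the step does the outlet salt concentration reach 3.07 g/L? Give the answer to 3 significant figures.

79.5 s

Unsteady species balance (constant V, well mixed): V dC/dt = Q(C_in − C), so τ = V/Q = 44.696 s.
C(t) = C_in + (C₀ − C_in) e^(−t/τ). Set C = 3.07 and solve for t:
e^(−t/τ) = (C − C_in)/(C₀ − C_in) = (3.07 − 3.68)/(0.0706 − 3.68) = 0.16900
t = −τ ln(…) = 44.696 × 1.7778 = 79.462 s.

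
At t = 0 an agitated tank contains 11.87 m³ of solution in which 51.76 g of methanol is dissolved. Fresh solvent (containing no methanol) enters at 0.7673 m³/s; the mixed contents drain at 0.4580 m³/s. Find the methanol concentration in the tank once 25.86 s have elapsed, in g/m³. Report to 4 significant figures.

Total volume: dV/dt = Q_in − Q_out = 0.309300 m³/s, so V(t) = 11.87 + 0.309300 t and V(25.86) = 19.8685 m³.
No methanol enters, so dm/dt = −Q_out · (m/V).
Separate: dm/m = −Q_out dt/V(t) ⇒ ln(m/m₀) = −(Q_out/(Q_in−Q_out)) ln(V/V₀).
m = m₀ (V₀/V)^(Q_out/(Q_in−Q_out)) = 51.76 × (11.87/19.8685)^(1.48076) = 24.1394 g.
C = m/V = 24.1394/19.8685 = 1.21496 g/m³.

1.215 g/m³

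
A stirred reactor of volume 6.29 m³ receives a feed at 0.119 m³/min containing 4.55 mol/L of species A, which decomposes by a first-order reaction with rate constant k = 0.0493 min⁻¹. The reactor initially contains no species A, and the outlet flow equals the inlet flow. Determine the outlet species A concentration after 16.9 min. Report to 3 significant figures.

V dC/dt = Q(C_in − C) − k V C.
dC/dt = (Q/V) C_in − (Q/V + k) C; effective rate a = Q/V + k = 0.018919 + 0.0493 = 0.068219 min⁻¹.
C_ss = Q C_in/(Q + kV) = 1.2618 mol/L; C(t) = C_ss + (C₀ − C_ss) e^(−a t).
C(16.9) = 1.2618 + (-1.2618)·e^(−0.068219·16.9) = 1.2618 + (-1.2618)·0.31572 = 0.86345 mol/L.

0.863 mol/L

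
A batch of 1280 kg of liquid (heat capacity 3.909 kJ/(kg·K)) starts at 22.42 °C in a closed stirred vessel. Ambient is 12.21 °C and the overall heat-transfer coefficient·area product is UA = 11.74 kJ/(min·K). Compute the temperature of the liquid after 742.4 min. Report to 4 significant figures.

14.00 °C

Lumped-capacitance energy balance: M c_p dT/dt = UA(T_amb − T).
dT/dt = (T_ss − T)/τ with T_ss = T_amb = 12.2100 °C, τ = M c_p/UA = 1280·3.909/11.74 = 426.194 min.
Solution: T(t) = T_ss + (T₀ − T_ss) e^(−t/τ).
T(742.4) = 12.2100 + (10.2100)·0.175182 = 13.9986 °C.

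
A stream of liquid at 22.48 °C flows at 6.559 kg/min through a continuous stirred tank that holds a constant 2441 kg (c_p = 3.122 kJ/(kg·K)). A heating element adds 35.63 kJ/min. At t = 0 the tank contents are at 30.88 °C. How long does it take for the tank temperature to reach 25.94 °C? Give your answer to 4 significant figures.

503.8 min

M c_p dT/dt = ṁ c_p (T_in − T) + Q̇.
τ = M/ṁ = 372.160 min; T_ss = T_in + Q̇/(ṁ c_p) = 24.2200 °C.
T(t) = T_ss + (T₀ − T_ss) e^(−t/τ). Set T = 25.94:
e^(−t/τ) = (25.94 − 24.2200)/(30.88 − 24.2200) = 0.258260
t = −372.160 · ln(0.258260) = 503.826 min.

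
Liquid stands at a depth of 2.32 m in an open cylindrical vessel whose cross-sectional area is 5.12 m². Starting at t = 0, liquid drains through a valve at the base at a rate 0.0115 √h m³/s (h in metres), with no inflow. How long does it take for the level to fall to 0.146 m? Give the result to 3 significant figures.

Accumulation of liquid (constant cross-section A): A dh/dt = −0.0115 √h.
Separate and integrate: 2(√h − √h₀) = −(0.0115/A) t.
t = 2A(√h₀ − √h)/0.0115 = 2·5.12·(√2.32 − √0.146)/0.0115
  = 10.240 × (1.5232 − 0.38210) / 0.0115 = 1016.0 s.

1020 s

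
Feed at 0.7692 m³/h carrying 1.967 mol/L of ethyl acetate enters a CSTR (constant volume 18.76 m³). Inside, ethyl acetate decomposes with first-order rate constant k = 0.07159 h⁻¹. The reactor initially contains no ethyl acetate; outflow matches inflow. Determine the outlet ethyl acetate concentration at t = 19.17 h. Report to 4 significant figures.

0.6336 mol/L

Accumulation = in − out − consumed: V dC/dt = Q C_in − Q C − k V C.
dC/dt = (Q/V) C_in − (Q/V + k) C; effective rate a = Q/V + k = 0.0410021 + 0.07159 = 0.112592 h⁻¹.
C_ss = Q C_in/(Q + kV) = 0.716313 mol/L; C(t) = C_ss + (C₀ − C_ss) e^(−a t).
C(19.17) = 0.716313 + (-0.716313)·e^(−0.112592·19.17) = 0.716313 + (-0.716313)·0.115511 = 0.633571 mol/L.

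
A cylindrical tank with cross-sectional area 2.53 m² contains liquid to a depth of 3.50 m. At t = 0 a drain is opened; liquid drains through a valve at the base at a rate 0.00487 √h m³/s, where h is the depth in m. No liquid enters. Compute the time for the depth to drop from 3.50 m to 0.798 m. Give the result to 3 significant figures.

With no inflow, A dh/dt = −0.00487 √h.
Separate and integrate: 2(√h − √h₀) = −(0.00487/A) t.
t = 2A(√h₀ − √h)/0.00487 = 2·2.53·(√3.50 − √0.798)/0.00487
  = 5.0600 × (1.8708 − 0.89331) / 0.00487 = 1015.7 s.

1020 s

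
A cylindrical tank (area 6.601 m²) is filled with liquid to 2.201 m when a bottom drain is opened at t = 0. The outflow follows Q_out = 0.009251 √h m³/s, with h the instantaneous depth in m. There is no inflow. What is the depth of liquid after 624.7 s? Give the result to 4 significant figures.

1.094 m

A dh/dt = −Q_out = −0.009251 √h.
∫ h^(−1/2) dh = −(0.009251/A) ∫ dt, giving 2√h = 2√h₀ − (0.009251/A) t.
√h = √2.201 − 0.009251·624.7/(2·6.601) = 1.48358 − 0.437744 = 1.04583.
h = 1.04583² = 1.09377 m.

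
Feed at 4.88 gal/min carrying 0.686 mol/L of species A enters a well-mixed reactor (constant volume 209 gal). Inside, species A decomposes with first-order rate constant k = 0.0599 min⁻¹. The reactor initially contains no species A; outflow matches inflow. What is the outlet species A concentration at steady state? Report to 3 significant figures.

0.192 mol/L

Species balance: V dC/dt = Q C_in − Q C − k V C.
At steady state: 0 = Q C_in − (Q + kV) C_ss, so C_ss = Q C_in/(Q + kV).
C_ss = 4.88·0.686/(4.88 + 0.0599·209) = 3.3477/17.399 = 0.19241 mol/L.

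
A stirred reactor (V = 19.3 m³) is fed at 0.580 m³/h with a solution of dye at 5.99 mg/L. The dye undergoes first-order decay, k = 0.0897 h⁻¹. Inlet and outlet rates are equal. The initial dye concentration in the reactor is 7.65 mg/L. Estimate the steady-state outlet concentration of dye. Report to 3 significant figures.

1.50 mg/L

V dC/dt = Q(C_in − C) − k V C.
At steady state: 0 = Q C_in − (Q + kV) C_ss, so C_ss = Q C_in/(Q + kV).
C_ss = 0.580·5.99/(0.580 + 0.0897·19.3) = 3.4742/2.3112 = 1.5032 mg/L.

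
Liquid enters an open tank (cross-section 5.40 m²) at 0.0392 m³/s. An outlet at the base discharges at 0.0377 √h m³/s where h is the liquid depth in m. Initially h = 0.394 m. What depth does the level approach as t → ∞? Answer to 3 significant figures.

1.08 m

A dh/dt = Q_in − 0.0377 √h. Steady state requires inflow = outflow:
Q_in = 0.0377 √h_ss ⇒ √h_ss = 0.0392/0.0377 = 1.0398.
h_ss = 1.0398² = 1.0812 m. (Since h₀ = 0.394 m < h_ss, the level will rise toward this value.)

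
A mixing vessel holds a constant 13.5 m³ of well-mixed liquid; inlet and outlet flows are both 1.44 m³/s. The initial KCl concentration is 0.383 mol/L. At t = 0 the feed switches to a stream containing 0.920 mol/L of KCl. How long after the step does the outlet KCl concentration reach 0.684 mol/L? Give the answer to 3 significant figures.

Mass balance on the solute (V constant): V dC/dt = Q(C_in − C), so τ = V/Q = 9.3750 s.
C(t) = C_in + (C₀ − C_in) e^(−t/τ). Set C = 0.684 and solve for t:
e^(−t/τ) = (C − C_in)/(C₀ − C_in) = (0.684 − 0.920)/(0.383 − 0.920) = 0.43948
t = −τ ln(…) = 9.3750 × 0.82217 = 7.7078 s.

7.71 s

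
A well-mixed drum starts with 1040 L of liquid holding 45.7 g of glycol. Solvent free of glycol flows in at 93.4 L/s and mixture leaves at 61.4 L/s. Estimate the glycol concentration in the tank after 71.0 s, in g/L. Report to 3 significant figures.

Let m(t) be the amount of glycol. Volume: V(t) = V₀ + (Q_in − Q_out) t = 1040 + 32.000 t; V(71.0) = 3312.0 L.
Species balance (pure solvent in): dm/dt = −Q_out · m/V(t).
Separate: dm/m = −Q_out dt/V(t) ⇒ ln(m/m₀) = −(Q_out/(Q_in−Q_out)) ln(V/V₀).
m = m₀ (V₀/V)^(Q_out/(Q_in−Q_out)) = 45.7 × (1040/3312.0)^(1.9187) = 4.9508 g.
C = m/V = 4.9508/3312.0 = 0.0014948 g/L.

0.00149 g/L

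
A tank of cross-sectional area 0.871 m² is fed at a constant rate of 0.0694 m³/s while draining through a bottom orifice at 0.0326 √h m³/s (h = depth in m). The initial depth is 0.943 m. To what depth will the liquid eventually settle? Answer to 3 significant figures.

4.53 m

Unsteady balance on liquid volume: A dh/dt = Q_in − 0.0326 √h. At steady state dh/dt = 0:
Q_in = 0.0326 √h_ss ⇒ √h_ss = 0.0694/0.0326 = 2.1288.
h_ss = 2.1288² = 4.5319 m. (Since h₀ = 0.943 m < h_ss, the level will rise toward this value.)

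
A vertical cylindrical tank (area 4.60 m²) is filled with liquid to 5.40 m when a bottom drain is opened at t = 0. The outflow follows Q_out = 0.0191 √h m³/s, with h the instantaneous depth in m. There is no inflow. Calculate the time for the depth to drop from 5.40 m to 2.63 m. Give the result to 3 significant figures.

Unsteady balance on liquid volume: A dh/dt = −0.0191 √h.
Separate and integrate: 2(√h − √h₀) = −(0.0191/A) t.
t = 2A(√h₀ − √h)/0.0191 = 2·4.60·(√5.40 − √2.63)/0.0191
  = 9.2000 × (2.3238 − 1.6217) / 0.0191 = 338.17 s.

338 s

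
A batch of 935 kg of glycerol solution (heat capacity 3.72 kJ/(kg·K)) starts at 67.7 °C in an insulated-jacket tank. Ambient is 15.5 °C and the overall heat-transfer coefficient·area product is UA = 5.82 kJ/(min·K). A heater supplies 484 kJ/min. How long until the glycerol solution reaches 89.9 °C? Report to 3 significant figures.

Heat balance on the well-mixed liquid: M c_p dT/dt = −UA(T − T_amb) + Q̇.
τ = M c_p/UA = 597.63 min; T_ss = T_amb + Q̇/UA = 15.5 + 484/5.82 = 98.662 °C.
T(t) = T_ss + (T₀ − T_ss)e^(−t/τ); set T = 89.9:
t = −τ ln[(T − T_ss)/(T₀ − T_ss)] = −597.63 · ln(0.28298) = 754.43 min.

754 min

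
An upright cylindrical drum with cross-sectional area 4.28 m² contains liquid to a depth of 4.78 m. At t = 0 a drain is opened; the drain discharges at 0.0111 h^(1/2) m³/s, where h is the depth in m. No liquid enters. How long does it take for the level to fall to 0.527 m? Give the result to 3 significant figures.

1130 s

With no inflow, A dh/dt = −0.0111 √h.
This is separable: 2 d(√h)/dt = −0.0111/A, so √h = √h₀ − (0.0111/(2A)) t.
t = 2A(√h₀ − √h)/0.0111 = 2·4.28·(√4.78 − √0.527)/0.0111
  = 8.5600 × (2.1863 − 0.72595) / 0.0111 = 1126.2 s.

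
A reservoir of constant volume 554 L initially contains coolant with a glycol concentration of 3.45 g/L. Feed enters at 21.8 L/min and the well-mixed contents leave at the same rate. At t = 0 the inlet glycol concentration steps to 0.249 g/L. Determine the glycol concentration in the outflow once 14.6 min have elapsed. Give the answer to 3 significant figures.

Mass balance on the solute (V constant): V dC/dt = Q(C_in − C).
Rewrite as dC/dt + C/τ = C_in/τ, τ = V/Q = 25.413 min.
C approaches C_in exponentially: C(t) = C_in + (C₀ − C_in) e^(−t/τ).
C(14.6) = 0.249 + (3.45 − 0.249)·e^(−14.6/25.413) = 0.249 + (3.2010)·0.56298 = 2.0511 g/L.

2.05 g/L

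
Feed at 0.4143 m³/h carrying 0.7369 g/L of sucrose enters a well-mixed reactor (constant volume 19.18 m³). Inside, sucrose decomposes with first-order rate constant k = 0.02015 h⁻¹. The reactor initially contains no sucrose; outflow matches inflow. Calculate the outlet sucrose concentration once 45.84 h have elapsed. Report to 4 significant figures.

Species balance: V dC/dt = Q C_in − Q C − k V C.
This is linear with rate a = Q/V + k = 0.0417506 h⁻¹.
C_ss = Q C_in/(Q + kV) = 0.381252 g/L; C(t) = C_ss + (C₀ − C_ss) e^(−a t).
C(45.84) = 0.381252 + (-0.381252)·e^(−0.0417506·45.84) = 0.381252 + (-0.381252)·0.147512 = 0.325013 g/L.

0.3250 g/L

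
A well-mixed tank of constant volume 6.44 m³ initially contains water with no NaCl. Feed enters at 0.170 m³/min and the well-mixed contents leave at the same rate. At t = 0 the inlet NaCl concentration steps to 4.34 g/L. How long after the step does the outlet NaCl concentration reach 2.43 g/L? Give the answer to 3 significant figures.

31.1 min

Accumulation = in − out for the solute gives V dC/dt = Q(C_in − C), so τ = V/Q = 37.882 min.
C(t) = C_in + (C₀ − C_in) e^(−t/τ). Set C = 2.43 and solve for t:
e^(−t/τ) = (C − C_in)/(C₀ − C_in) = (2.43 − 4.34)/(0 − 4.34) = 0.44009
t = −τ ln(…) = 37.882 × 0.82077 = 31.093 min.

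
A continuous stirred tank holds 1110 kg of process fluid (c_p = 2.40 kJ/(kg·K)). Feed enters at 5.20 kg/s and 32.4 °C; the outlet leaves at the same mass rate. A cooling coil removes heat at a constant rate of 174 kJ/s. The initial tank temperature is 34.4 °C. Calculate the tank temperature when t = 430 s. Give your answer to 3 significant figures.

20.6 °C

First-law balance (no shaft work): M c_p dT/dt = ṁ c_p (T_in − T) − 174.
Rearrange: dT/dt = (T_ss − T)/τ with τ = M/ṁ = 213.46 s and T_ss = T_in − Q̇/(ṁ c_p) = 18.458 °C.
This is linear first-order; T(t) = T_ss + (T₀ − T_ss) e^(−t/τ).
T(430) = 18.458 + (15.942)·e^(−430/213.46) = 18.458 + (15.942)·0.13340 = 20.584 °C.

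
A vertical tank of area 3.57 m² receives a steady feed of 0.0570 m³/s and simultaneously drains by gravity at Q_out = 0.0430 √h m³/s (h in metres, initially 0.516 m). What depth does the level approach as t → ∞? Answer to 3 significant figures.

Mass balance (ρ constant): A dh/dt = Q_in − 0.0430 √h. At steady state dh/dt = 0:
Q_in = 0.0430 √h_ss ⇒ √h_ss = 0.0570/0.0430 = 1.3256.
h_ss = 1.3256² = 1.7572 m. (Since h₀ = 0.516 m < h_ss, the level will rise toward this value.)

1.76 m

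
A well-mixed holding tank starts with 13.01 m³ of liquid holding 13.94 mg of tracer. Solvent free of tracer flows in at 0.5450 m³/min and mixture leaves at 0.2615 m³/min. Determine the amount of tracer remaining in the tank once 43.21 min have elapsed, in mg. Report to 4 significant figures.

Total volume: dV/dt = Q_in − Q_out = 0.283500 m³/min, so V(t) = 13.01 + 0.283500 t and V(43.21) = 25.2600 m³.
Solute balance: dm/dt = 0 − Q_out C = −Q_out m/V(t).
dm/m = −Q_out dt/(V₀ + 0.283500 t); integrating gives ln(m/m₀) = −(Q_out/(Q_in−Q_out)) ln(V/V₀).
m = m₀ (V₀/V)^(Q_out/(Q_in−Q_out)) = 13.94 × (13.01/25.2600)^(0.922399) = 7.55905 mg.

7.559 mg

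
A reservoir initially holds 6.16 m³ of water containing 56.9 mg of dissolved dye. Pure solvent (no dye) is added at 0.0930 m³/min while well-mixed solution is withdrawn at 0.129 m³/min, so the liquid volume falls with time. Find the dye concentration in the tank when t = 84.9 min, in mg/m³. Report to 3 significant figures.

Let m(t) be the amount of dye. Volume: V(t) = V₀ + (Q_in − Q_out) t = 6.16 − 0.036000 t; V(84.9) = 3.1036 m³.
Solute balance: dm/dt = 0 − Q_out C = −Q_out m/V(t).
dm/m = −Q_out dt/(V₀ − 0.036000 t); integrating gives ln(m/m₀) = −(Q_out/(Q_in−Q_out)) ln(V/V₀).
m = m₀ (V₀/V)^(Q_out/(Q_in−Q_out)) = 56.9 × (6.16/3.1036)^(-3.5833) = 4.8787 mg.
C = m/V = 4.8787/3.1036 = 1.5719 mg/m³.

1.57 mg/m³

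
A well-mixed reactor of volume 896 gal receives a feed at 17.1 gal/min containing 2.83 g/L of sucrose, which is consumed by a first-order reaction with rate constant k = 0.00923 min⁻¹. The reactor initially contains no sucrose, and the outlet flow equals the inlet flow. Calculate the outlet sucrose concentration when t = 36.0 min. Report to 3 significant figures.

Species balance: V dC/dt = Q C_in − Q C − k V C.
This is linear with rate a = Q/V + k = 0.028315 min⁻¹.
C_ss = Q C_in/(Q + kV) = 1.9075 g/L; C(t) = C_ss + (C₀ − C_ss) e^(−a t).
C(36.0) = 1.9075 + (-1.9075)·e^(−0.028315·36.0) = 1.9075 + (-1.9075)·0.36084 = 1.2192 g/L.

1.22 g/L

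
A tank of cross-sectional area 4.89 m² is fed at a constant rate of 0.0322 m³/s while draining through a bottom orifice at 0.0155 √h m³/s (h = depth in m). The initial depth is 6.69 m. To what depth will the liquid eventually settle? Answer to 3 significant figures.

A dh/dt = Q_in − 0.0155 √h. Steady state requires inflow = outflow:
Q_in = 0.0155 √h_ss ⇒ √h_ss = 0.0322/0.0155 = 2.0774.
h_ss = 2.0774² = 4.3157 m. (Since h₀ = 6.69 m > h_ss, the level will fall toward this value.)

4.32 m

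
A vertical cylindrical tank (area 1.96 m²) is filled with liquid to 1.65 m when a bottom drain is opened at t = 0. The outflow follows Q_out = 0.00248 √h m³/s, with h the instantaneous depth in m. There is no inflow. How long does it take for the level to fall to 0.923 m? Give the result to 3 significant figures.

Mass balance (ρ constant): A dh/dt = −0.00248 √h.
This is separable: 2 d(√h)/dt = −0.00248/A, so √h = √h₀ − (0.00248/(2A)) t.
t = 2A(√h₀ − √h)/0.00248 = 2·1.96·(√1.65 − √0.923)/0.00248
  = 3.9200 × (1.2845 − 0.96073) / 0.00248 = 511.80 s.

512 s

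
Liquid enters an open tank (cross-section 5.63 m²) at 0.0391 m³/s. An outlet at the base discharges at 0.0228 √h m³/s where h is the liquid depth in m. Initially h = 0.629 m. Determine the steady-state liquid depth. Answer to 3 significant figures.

Accumulation of liquid (constant cross-section A): A dh/dt = Q_in − 0.0228 √h. At steady state dh/dt = 0:
Q_in = 0.0228 √h_ss ⇒ √h_ss = 0.0391/0.0228 = 1.7149.
h_ss = 1.7149² = 2.9409 m. (Since h₀ = 0.629 m < h_ss, the level will rise toward this value.)

2.94 m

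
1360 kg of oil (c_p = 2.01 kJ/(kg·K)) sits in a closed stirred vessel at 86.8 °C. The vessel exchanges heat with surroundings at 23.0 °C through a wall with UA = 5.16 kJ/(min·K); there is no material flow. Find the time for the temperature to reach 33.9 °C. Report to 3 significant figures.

Energy balance: M c_p dT/dt = −UA(T − T_amb).
τ = M c_p/UA = 529.77 min; T_ss = T_amb = 23.000 °C.
T(t) = T_ss + (T₀ − T_ss)e^(−t/τ); set T = 33.9:
t = −τ ln[(T − T_ss)/(T₀ − T_ss)] = −529.77 · ln(0.17085) = 936.09 min.

936 min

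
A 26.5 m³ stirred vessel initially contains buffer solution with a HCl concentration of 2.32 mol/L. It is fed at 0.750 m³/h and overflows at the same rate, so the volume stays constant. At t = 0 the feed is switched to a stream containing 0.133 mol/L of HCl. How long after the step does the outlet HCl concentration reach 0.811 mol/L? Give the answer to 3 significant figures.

41.4 h

Species balance: V dC/dt = Q(C_in − C) ⇒ τ = V/Q = 35.333 h.
C(t) = C_in + (C₀ − C_in) e^(−t/τ). Set C = 0.811 and solve for t:
e^(−t/τ) = (C − C_in)/(C₀ − C_in) = (0.811 − 0.133)/(2.32 − 0.133) = 0.31001
t = −τ ln(…) = 35.333 × 1.1711 = 41.380 h.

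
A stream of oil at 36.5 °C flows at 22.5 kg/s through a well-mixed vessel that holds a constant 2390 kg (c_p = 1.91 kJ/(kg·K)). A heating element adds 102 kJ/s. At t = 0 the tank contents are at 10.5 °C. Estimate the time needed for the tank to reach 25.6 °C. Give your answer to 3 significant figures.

80.7 s

Unsteady energy balance on the tank contents: M c_p dT/dt = ṁ c_p (T_in − T) + 102.
τ = M/ṁ = 106.22 s; T_ss = T_in + Q̇/(ṁ c_p) = 38.873 °C.
T(t) = T_ss + (T₀ − T_ss) e^(−t/τ). Set T = 25.6:
e^(−t/τ) = (25.6 − 38.873)/(10.5 − 38.873) = 0.46781
t = −106.22 · ln(0.46781) = 80.696 s.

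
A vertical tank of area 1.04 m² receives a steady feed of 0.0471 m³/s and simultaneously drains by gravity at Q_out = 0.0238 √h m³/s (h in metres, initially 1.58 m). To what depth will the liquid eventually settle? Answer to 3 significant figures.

3.92 m

Unsteady balance on liquid volume: A dh/dt = Q_in − 0.0238 √h. At steady state dh/dt = 0:
Q_in = 0.0238 √h_ss ⇒ √h_ss = 0.0471/0.0238 = 1.9790.
h_ss = 1.9790² = 3.9164 m. (Since h₀ = 1.58 m < h_ss, the level will rise toward this value.)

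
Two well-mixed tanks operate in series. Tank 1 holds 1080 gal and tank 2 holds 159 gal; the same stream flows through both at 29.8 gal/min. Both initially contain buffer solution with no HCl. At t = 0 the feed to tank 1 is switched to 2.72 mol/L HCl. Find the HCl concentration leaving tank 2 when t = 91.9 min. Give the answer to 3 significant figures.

Time constants: τᵢ = Vᵢ/Q for each well-mixed tank.
τ₁ = 1080/29.8 = 36.242 min; τ₂ = 159/29.8 = 5.3356 min.
Tank 1: C₁ = C_in(1 − e^(−t/τ₁)). Tank 2 (τ₁ ≠ τ₂): C₂ = C_in[1 − (τ₁ e^(−t/τ₁) − τ₂ e^(−t/τ₂))/(τ₁ − τ₂)].
At t = 91.9: e^(−t/τ₁) = 0.079202, e^(−t/τ₂) = 3.3090e-08.
C₂ = 2.72·[1 − (36.242·0.079202 − 5.3356·3.3090e-08)/(30.906)] = 2.72·0.90713 = 2.4674 mol/L.

2.47 mol/L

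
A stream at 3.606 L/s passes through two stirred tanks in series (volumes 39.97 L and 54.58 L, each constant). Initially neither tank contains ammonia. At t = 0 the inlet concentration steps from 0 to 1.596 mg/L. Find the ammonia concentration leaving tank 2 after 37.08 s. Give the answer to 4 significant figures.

Species balance on tank i: dCᵢ/dt = (Cᵢ₋₁ − Cᵢ)/τᵢ with τᵢ = Vᵢ/Q.
τ₁ = 39.97/3.606 = 11.0843 s; τ₂ = 54.58/3.606 = 15.1359 s.
Solving the cascade with C₁(0)=C₂(0)=0 gives C₂(t) = C_in[1 − (τ₁ e^(−t/τ₁) − τ₂ e^(−t/τ₂))/(τ₁ − τ₂)].
At t = 37.08: e^(−t/τ₁) = 0.0352507, e^(−t/τ₂) = 0.0863102.
C₂ = 1.596·[1 − (11.0843·0.0352507 − 15.1359·0.0863102)/(-4.05158)] = 1.596·0.774001 = 1.23531 mg/L.

1.235 mg/L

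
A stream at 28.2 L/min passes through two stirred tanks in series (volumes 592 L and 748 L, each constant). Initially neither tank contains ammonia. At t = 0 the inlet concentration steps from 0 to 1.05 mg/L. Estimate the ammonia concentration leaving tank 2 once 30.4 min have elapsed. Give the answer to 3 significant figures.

0.386 mg/L

Each tank obeys Vᵢ dCᵢ/dt = Q(Cᵢ₋₁ − Cᵢ), so τᵢ = Vᵢ/Q.
τ₁ = 592/28.2 = 20.993 min; τ₂ = 748/28.2 = 26.525 min.
Solving the cascade with C₁(0)=C₂(0)=0 gives C₂(t) = C_in[1 − (τ₁ e^(−t/τ₁) − τ₂ e^(−t/τ₂))/(τ₁ − τ₂)].
At t = 30.4: e^(−t/τ₁) = 0.23501, e^(−t/τ₂) = 0.31788.
C₂ = 1.05·[1 − (20.993·0.23501 − 26.525·0.31788)/(-5.5319)] = 1.05·0.36768 = 0.38606 mg/L.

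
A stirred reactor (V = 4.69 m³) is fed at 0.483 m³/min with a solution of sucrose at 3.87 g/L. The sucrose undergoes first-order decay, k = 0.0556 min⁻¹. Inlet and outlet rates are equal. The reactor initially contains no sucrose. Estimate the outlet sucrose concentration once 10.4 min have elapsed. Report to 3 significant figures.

Species balance: V dC/dt = Q C_in − Q C − k V C.
This is linear with rate a = Q/V + k = 0.15859 min⁻¹.
C_ss = Q C_in/(Q + kV) = 2.5132 g/L; C(t) = C_ss + (C₀ − C_ss) e^(−a t).
C(10.4) = 2.5132 + (-2.5132)·e^(−0.15859·10.4) = 2.5132 + (-2.5132)·0.19219 = 2.0302 g/L.

2.03 g/L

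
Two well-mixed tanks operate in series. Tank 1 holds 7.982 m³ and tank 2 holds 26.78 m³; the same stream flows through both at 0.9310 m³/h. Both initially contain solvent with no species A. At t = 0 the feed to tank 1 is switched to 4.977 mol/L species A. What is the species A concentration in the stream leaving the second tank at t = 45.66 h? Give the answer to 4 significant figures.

Species balance on tank i: dCᵢ/dt = (Cᵢ₋₁ − Cᵢ)/τᵢ with τᵢ = Vᵢ/Q.
τ₁ = 7.982/0.9310 = 8.57358 h; τ₂ = 26.78/0.9310 = 28.7648 h.
Solving the cascade with C₁(0)=C₂(0)=0 gives C₂(t) = C_in[1 − (τ₁ e^(−t/τ₁) − τ₂ e^(−t/τ₂))/(τ₁ − τ₂)].
At t = 45.66: e^(−t/τ₁) = 0.00486511, e^(−t/τ₂) = 0.204465.
C₂ = 4.977·[1 − (8.57358·0.00486511 − 28.7648·0.204465)/(-20.1912)] = 4.977·0.710781 = 3.53756 mol/L.

3.538 mol/L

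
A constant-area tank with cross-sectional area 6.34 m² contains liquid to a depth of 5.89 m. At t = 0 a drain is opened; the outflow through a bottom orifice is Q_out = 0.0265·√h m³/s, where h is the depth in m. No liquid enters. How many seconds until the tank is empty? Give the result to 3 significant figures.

1160 s

With no inflow, A dh/dt = −0.0265 √h.
Separate and integrate: 2(√h − √h₀) = −(0.0265/A) t.
Set h = 0: 2√h₀ = (0.0265/A) t_empty ⇒ t_empty = 2A√h₀/0.0265.
t_empty = 2·6.34·√5.89/0.0265 = 12.680·2.4269/0.0265 = 1161.3 s.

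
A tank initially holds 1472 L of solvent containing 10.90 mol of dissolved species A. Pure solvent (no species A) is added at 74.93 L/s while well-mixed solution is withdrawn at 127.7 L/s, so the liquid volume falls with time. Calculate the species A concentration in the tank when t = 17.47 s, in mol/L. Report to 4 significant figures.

0.001830 mol/L

Let m(t) be the amount of species A. Volume: V(t) = V₀ + (Q_in − Q_out) t = 1472 − 52.7700 t; V(17.47) = 550.108 L.
Solute balance: dm/dt = 0 − Q_out C = −Q_out m/V(t).
Separate: dm/m = −Q_out dt/V(t) ⇒ ln(m/m₀) = −(Q_out/(Q_in−Q_out)) ln(V/V₀).
m = m₀ (V₀/V)^(Q_out/(Q_in−Q_out)) = 10.90 × (1472/550.108)^(-2.41994) = 1.00693 mol.
C = m/V = 1.00693/550.108 = 0.00183043 mol/L.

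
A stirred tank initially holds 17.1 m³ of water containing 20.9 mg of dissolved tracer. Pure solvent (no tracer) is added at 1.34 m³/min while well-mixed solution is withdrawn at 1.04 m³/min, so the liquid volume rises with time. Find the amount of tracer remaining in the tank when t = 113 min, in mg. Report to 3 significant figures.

Let m(t) be the amount of tracer. Volume: V(t) = V₀ + (Q_in − Q_out) t = 17.1 + 0.30000 t; V(113) = 51.000 m³.
No tracer enters, so dm/dt = −Q_out · (m/V).
Separate: dm/m = −Q_out dt/V(t) ⇒ ln(m/m₀) = −(Q_out/(Q_in−Q_out)) ln(V/V₀).
m = m₀ (V₀/V)^(Q_out/(Q_in−Q_out)) = 20.9 × (17.1/51.000)^(3.4667) = 0.47310 mg.

0.473 mg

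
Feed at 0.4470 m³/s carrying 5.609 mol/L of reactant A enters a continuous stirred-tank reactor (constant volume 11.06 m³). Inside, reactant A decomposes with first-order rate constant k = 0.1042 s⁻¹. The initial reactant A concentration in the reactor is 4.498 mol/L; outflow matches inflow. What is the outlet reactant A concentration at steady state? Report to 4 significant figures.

Species balance: V dC/dt = Q C_in − Q C − k V C.
Steady state (dC/dt = 0): C_ss = Q C_in/(Q + kV) = C_in/(1 + kV/Q).
C_ss = 0.4470·5.609/(0.4470 + 0.1042·11.06) = 2.50722/1.59945 = 1.56755 mol/L.

1.568 mol/L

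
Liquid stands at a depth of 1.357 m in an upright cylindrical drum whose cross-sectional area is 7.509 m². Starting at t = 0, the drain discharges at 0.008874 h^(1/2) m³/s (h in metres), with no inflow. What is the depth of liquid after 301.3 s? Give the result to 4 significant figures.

A dh/dt = −Q_out = −0.008874 √h.
∫ h^(−1/2) dh = −(0.008874/A) ∫ dt, giving 2√h = 2√h₀ − (0.008874/A) t.
√h = √1.357 − 0.008874·301.3/(2·7.509) = 1.16490 − 0.178035 = 0.986868.
h = 0.986868² = 0.973908 m.

0.9739 m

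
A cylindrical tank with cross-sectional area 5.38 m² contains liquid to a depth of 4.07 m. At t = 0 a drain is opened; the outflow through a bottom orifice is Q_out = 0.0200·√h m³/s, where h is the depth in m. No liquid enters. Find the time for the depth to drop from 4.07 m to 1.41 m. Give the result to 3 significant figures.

447 s

With no inflow, A dh/dt = −0.0200 √h.
This is separable: 2 d(√h)/dt = −0.0200/A, so √h = √h₀ − (0.0200/(2A)) t.
t = 2A(√h₀ − √h)/0.0200 = 2·5.38·(√4.07 − √1.41)/0.0200
  = 10.760 × (2.0174 − 1.1874) / 0.0200 = 446.53 s.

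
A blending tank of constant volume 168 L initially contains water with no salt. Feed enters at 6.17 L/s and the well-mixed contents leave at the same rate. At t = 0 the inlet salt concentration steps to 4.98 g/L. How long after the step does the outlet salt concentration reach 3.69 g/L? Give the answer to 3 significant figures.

Species balance: V dC/dt = Q(C_in − C) ⇒ τ = V/Q = 27.229 s.
C(t) = C_in + (C₀ − C_in) e^(−t/τ). Set C = 3.69 and solve for t:
e^(−t/τ) = (C − C_in)/(C₀ − C_in) = (3.69 − 4.98)/(0 − 4.98) = 0.25904
t = −τ ln(…) = 27.229 × 1.3508 = 36.780 s.

36.8 s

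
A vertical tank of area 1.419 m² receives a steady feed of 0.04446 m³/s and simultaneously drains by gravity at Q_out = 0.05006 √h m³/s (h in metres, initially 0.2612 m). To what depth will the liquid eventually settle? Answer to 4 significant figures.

Volume balance on the tank: A dh/dt = Q_in − 0.05006 √h. At steady state dh/dt = 0:
Q_in = 0.05006 √h_ss ⇒ √h_ss = 0.04446/0.05006 = 0.888134.
h_ss = 0.888134² = 0.788782 m. (Since h₀ = 0.2612 m < h_ss, the level will rise toward this value.)

0.7888 m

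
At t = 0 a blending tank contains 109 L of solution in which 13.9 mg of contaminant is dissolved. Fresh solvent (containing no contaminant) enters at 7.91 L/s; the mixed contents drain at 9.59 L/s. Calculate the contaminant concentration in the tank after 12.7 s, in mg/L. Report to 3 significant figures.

0.0457 mg/L

Total volume: dV/dt = Q_in − Q_out = -1.6800 L/s, so V(t) = 109 − 1.6800 t and V(12.7) = 87.664 L.
No contaminant enters, so dm/dt = −Q_out · (m/V).
Separate: dm/m = −Q_out dt/V(t) ⇒ ln(m/m₀) = −(Q_out/(Q_in−Q_out)) ln(V/V₀).
m = m₀ (V₀/V)^(Q_out/(Q_in−Q_out)) = 13.9 × (109/87.664)^(-5.7083) = 4.0085 mg.
C = m/V = 4.0085/87.664 = 0.045725 mg/L.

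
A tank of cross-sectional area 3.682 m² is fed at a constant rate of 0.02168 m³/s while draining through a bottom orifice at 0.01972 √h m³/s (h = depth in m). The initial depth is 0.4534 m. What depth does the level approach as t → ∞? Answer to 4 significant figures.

1.209 m

A dh/dt = Q_in − 0.01972 √h. Steady state requires inflow = outflow:
Q_in = 0.01972 √h_ss ⇒ √h_ss = 0.02168/0.01972 = 1.09939.
h_ss = 1.09939² = 1.20866 m. (Since h₀ = 0.4534 m < h_ss, the level will rise toward this value.)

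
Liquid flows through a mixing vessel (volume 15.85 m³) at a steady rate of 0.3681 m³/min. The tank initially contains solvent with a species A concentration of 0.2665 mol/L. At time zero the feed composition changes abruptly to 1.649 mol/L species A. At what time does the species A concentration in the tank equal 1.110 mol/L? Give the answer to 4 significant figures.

40.56 min

Species balance: V dC/dt = Q(C_in − C) ⇒ τ = V/Q = 43.0590 min.
C(t) = C_in + (C₀ − C_in) e^(−t/τ). Set C = 1.110 and solve for t:
e^(−t/τ) = (C − C_in)/(C₀ − C_in) = (1.110 − 1.649)/(0.2665 − 1.649) = 0.389873
t = −τ ln(…) = 43.0590 × 0.941933 = 40.5587 min.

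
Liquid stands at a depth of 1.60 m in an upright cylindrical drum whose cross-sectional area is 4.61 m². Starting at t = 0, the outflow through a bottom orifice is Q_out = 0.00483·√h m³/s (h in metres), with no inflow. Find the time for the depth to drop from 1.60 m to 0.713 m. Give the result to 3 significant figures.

Accumulation of liquid (constant cross-section A): A dh/dt = −0.00483 √h.
This is separable: 2 d(√h)/dt = −0.00483/A, so √h = √h₀ − (0.00483/(2A)) t.
t = 2A(√h₀ − √h)/0.00483 = 2·4.61·(√1.60 − √0.713)/0.00483
  = 9.2200 × (1.2649 − 0.84439) / 0.00483 = 802.73 s.

803 s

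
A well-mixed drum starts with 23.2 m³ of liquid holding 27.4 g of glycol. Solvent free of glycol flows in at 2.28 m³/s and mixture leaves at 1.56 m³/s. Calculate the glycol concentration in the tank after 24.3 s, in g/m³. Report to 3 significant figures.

Total volume: dV/dt = Q_in − Q_out = 0.72000 m³/s, so V(t) = 23.2 + 0.72000 t and V(24.3) = 40.696 m³.
Species balance (pure solvent in): dm/dt = −Q_out · m/V(t).
dm/m = −Q_out dt/(V₀ + 0.72000 t); integrating gives ln(m/m₀) = −(Q_out/(Q_in−Q_out)) ln(V/V₀).
m = m₀ (V₀/V)^(Q_out/(Q_in−Q_out)) = 27.4 × (23.2/40.696)^(2.1667) = 8.1086 g.
C = m/V = 8.1086/40.696 = 0.19925 g/m³.

0.199 g/m³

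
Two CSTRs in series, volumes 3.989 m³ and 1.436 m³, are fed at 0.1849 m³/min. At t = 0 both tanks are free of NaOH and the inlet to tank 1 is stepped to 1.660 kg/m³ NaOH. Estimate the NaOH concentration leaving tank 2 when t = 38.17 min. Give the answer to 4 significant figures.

Each tank obeys Vᵢ dCᵢ/dt = Q(Cᵢ₋₁ − Cᵢ), so τᵢ = Vᵢ/Q.
τ₁ = 3.989/0.1849 = 21.5738 min; τ₂ = 1.436/0.1849 = 7.76636 min.
Solving the cascade with C₁(0)=C₂(0)=0 gives C₂(t) = C_in[1 − (τ₁ e^(−t/τ₁) − τ₂ e^(−t/τ₂))/(τ₁ − τ₂)].
At t = 38.17: e^(−t/τ₁) = 0.170457, e^(−t/τ₂) = 0.00733729.
C₂ = 1.660·[1 − (21.5738·0.170457 − 7.76636·0.00733729)/(13.8075)] = 1.660·0.737793 = 1.22474 kg/m³.

1.225 kg/m³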